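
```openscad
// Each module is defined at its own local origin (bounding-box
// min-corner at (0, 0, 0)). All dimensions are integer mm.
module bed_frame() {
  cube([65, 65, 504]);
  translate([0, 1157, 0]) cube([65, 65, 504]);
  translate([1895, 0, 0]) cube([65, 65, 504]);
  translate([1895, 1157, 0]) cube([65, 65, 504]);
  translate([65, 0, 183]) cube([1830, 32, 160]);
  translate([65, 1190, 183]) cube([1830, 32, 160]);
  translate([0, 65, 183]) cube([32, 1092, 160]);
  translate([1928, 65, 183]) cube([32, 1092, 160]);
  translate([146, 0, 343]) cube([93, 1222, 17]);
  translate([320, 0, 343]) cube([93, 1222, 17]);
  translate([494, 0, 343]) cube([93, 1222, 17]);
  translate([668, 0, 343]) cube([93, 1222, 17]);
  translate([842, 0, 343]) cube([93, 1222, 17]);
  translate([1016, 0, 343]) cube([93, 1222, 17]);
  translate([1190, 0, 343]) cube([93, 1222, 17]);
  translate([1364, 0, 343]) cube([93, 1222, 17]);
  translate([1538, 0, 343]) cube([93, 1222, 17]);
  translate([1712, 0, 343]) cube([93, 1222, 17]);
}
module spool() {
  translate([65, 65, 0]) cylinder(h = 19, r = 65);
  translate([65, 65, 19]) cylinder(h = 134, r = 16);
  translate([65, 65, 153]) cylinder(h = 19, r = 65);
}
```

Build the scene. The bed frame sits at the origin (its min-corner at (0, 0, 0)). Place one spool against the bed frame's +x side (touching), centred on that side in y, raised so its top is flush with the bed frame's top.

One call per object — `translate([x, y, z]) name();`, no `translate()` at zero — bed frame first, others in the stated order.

bed_frame();
translate([1960, 546, 332]) spool();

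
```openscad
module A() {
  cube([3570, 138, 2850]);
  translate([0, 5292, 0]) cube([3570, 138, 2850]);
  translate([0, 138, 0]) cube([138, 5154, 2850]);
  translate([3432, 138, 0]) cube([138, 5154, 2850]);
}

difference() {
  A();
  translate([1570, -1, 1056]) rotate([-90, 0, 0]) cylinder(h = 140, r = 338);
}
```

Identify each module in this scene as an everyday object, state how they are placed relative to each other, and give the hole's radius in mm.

A is a house frame. The house frame has a circular hole through its front wall. The hole's radius is 338 mm.

The subtracted cylinder has r = 338 mm.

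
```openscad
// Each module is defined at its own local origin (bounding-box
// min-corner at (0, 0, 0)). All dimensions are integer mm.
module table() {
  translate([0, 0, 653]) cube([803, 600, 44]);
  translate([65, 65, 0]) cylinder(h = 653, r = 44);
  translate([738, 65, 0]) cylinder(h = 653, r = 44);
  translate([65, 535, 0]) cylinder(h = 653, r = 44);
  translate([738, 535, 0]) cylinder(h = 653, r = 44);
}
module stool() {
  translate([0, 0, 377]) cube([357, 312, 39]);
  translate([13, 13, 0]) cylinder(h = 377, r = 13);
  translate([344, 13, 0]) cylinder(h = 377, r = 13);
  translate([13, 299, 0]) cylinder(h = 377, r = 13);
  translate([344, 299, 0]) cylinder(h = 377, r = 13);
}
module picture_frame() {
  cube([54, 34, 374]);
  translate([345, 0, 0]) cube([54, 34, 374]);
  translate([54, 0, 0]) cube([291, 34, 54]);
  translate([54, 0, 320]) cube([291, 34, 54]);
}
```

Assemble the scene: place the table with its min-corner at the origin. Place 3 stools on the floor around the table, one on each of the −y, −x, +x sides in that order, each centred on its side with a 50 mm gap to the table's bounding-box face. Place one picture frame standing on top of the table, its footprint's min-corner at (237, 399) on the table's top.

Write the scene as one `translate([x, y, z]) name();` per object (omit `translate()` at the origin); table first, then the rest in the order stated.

table();
translate([223, -362, 0]) stool();
translate([-407, 144, 0]) stool();
translate([853, 144, 0]) stool();
translate([237, 399, 697]) picture_frame();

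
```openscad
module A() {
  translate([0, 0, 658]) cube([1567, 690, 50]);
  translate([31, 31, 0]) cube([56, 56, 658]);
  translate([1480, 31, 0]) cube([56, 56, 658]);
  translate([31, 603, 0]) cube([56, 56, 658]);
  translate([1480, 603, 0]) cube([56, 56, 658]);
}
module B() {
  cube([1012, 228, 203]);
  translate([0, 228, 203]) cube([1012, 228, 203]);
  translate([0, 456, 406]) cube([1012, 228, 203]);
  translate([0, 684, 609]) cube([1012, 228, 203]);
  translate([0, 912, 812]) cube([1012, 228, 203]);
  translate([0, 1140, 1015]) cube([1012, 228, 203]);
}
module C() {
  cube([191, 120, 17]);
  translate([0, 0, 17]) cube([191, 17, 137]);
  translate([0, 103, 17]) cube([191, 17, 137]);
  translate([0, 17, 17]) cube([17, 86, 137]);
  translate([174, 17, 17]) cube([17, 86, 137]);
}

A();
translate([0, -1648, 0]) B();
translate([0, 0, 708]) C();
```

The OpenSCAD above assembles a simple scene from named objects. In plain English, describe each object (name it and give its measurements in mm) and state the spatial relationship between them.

A is a table: top 1567 mm (x) × 690 mm (y), 50 mm thick, upper face at z = 708 mm, on four 56×56 mm square legs, each inset 31 mm from the nearest pair of top edges, running from z = 0 to the bottom of the top.

B is a run of 6 identical solid stair steps. Each tread is 1012×228 mm and each step block is 203 mm high. Step 1 rests on the floor; step k is offset from step 1 by (k−1)×228 mm in y and (k−1)×203 mm in z.

C is an open storage box with external size 191×120×154 mm and wall thickness 17 mm (the base is also 17 mm thick). The base covers the whole footprint; the four walls stand on the base, with the y-facing walls full-width and the x-facing walls fitting between their inner faces.

The staircase is on the floor beside the table on its −y side. The open box is on top of the table.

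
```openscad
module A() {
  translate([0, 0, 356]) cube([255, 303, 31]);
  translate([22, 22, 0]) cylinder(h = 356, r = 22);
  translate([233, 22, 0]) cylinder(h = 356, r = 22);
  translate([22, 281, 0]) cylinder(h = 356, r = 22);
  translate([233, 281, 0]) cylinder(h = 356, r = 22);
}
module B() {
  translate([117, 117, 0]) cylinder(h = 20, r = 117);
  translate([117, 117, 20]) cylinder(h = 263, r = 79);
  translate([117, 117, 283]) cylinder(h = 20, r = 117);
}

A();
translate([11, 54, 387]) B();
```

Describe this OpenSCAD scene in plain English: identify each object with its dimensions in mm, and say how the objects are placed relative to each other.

A is a four-legged stool. The seat is 255×303 mm, 31 mm thick, top at z = 387 mm. It stands on four round legs, each 44 mm in diameter, from z = 0 to the seat underside, each leg's axis is inset half a diameter from the nearest pair of seat edges (so the leg's bounding box is flush with the corner).

B is a spool: two coaxial disc flanges of radius 117 mm and thickness 20 mm, joined by a core cylinder of radius 79 mm and height 263 mm. The lower flange rests on z = 0 and the three cylinders share a vertical axis.

The spool is on top of the stool.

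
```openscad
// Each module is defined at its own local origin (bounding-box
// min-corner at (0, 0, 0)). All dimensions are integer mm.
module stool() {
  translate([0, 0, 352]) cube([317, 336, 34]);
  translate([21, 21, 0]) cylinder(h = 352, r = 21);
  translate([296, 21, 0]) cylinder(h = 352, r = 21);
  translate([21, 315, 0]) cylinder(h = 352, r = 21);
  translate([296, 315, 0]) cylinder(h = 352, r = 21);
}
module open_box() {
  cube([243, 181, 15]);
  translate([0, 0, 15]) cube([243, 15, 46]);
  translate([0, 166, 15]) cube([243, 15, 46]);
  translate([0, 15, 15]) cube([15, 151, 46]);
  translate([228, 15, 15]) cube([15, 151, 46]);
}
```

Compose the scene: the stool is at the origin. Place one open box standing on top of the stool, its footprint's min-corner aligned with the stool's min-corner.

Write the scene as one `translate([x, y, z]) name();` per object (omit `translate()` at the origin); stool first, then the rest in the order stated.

stool();
translate([0, 0, 386]) open_box();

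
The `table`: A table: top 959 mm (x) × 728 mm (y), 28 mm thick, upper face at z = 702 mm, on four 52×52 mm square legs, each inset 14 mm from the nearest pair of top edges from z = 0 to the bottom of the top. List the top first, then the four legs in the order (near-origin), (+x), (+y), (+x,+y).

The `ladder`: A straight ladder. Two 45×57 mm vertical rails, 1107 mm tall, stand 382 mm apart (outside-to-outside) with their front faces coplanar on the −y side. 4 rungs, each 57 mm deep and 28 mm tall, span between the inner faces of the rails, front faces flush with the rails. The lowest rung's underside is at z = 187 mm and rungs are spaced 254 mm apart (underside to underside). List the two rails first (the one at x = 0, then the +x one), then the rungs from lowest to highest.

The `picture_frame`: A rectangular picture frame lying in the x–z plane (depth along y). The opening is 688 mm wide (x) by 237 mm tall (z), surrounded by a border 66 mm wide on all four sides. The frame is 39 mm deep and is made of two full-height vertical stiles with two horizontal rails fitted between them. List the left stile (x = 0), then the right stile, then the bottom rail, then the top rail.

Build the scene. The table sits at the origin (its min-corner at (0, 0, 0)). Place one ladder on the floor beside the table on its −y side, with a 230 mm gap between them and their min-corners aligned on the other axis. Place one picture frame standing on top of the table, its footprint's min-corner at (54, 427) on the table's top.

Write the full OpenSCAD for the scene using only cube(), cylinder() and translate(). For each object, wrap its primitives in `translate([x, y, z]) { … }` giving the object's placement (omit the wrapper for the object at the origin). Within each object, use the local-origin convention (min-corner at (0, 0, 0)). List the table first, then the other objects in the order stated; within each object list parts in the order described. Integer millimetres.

translate([0, 0, 674]) cube([959, 728, 28]);
translate([14, 14, 0]) cube([52, 52, 674]);
translate([893, 14, 0]) cube([52, 52, 674]);
translate([14, 662, 0]) cube([52, 52, 674]);
translate([893, 662, 0]) cube([52, 52, 674]);
translate([0, -287, 0]) {
  cube([45, 57, 1107]);
  translate([337, 0, 0]) cube([45, 57, 1107]);
  translate([45, 0, 187]) cube([292, 57, 28]);
  translate([45, 0, 441]) cube([292, 57, 28]);
  translate([45, 0, 695]) cube([292, 57, 28]);
  translate([45, 0, 949]) cube([292, 57, 28]);
}
translate([54, 427, 702]) {
  cube([66, 39, 369]);
  translate([754, 0, 0]) cube([66, 39, 369]);
  translate([66, 0, 0]) cube([688, 39, 66]);
  translate([66, 0, 303]) cube([688, 39, 66]);
}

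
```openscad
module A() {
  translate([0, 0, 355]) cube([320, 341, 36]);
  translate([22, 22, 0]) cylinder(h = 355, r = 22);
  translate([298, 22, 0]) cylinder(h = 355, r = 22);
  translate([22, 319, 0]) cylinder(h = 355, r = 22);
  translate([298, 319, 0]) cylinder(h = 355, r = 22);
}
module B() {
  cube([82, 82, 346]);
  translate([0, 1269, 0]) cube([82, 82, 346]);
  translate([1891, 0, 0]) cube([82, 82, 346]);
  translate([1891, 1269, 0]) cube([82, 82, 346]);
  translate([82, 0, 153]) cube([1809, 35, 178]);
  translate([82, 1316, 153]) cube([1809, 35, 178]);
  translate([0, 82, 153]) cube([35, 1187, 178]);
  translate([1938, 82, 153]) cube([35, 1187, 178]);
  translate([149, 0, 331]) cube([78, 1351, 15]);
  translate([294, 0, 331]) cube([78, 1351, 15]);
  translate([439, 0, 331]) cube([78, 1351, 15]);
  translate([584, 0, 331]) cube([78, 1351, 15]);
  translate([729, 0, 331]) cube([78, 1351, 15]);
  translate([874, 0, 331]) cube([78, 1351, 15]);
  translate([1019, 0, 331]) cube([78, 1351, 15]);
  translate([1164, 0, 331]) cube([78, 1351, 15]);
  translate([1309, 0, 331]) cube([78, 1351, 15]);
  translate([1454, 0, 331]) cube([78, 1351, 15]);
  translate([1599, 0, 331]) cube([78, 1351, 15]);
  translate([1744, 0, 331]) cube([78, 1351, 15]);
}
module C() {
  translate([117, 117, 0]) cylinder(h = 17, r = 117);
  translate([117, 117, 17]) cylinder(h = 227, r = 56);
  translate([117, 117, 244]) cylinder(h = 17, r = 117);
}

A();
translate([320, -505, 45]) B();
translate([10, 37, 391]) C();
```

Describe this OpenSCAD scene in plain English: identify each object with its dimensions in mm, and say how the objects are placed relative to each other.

A is a four-legged stool. The seat is 320×341 mm, 36 mm thick, top at z = 391 mm. It stands on four round legs, each 44 mm in diameter, from z = 0 to the seat underside, each leg's axis is inset half a diameter from the nearest pair of seat edges (so the leg's bounding box is flush with the corner).

B is a bed frame 1973 mm long (x) by 1351 mm wide (y). Four 82×82 mm corner posts, 346 mm tall, at the corners of the footprint. Four rails of 35 mm thickness and 178 mm height run between adjacent posts with their undersides at z = 153 mm, their outer faces flush with the outside of the frame (the two x-running rails run between the posts' inner faces; the two y-running rails run between the posts' inner faces). 12 slats, each 78 mm wide (x) and 15 mm thick, lie across the top of the two x-running rails, running the full 1351 mm width of the frame in y; the slats are evenly spaced along x between the inner faces of the end posts with equal gaps (rounded down to the nearest mm) at the −x end and between each pair — any rounding remainder accumulates at the +x end.

C is a spool: two coaxial disc flanges of radius 117 mm and thickness 17 mm, joined by a core cylinder of radius 56 mm and height 227 mm. The lower flange rests on z = 0 and the three cylinders share a vertical axis.

The bed frame is beside the stool with their tops flush at z = 391. The spool is on top of the stool.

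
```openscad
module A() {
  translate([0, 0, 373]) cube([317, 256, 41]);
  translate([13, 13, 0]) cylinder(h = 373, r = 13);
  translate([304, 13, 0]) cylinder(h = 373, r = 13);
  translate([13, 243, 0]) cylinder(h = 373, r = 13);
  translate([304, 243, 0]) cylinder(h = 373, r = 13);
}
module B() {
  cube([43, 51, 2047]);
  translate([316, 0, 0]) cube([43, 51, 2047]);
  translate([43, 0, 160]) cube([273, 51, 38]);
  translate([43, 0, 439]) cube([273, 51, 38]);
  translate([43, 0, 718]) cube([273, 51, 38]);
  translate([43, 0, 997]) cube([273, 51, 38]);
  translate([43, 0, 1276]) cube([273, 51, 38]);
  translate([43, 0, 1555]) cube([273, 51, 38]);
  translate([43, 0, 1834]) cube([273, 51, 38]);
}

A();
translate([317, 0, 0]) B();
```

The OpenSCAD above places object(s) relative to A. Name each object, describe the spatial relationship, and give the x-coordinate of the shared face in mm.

A is a stool. B is a ladder. The ladder is against the stool's +x side, with their −y faces flush. The x-coordinate of the shared face is 317 mm.

The stool's +x face and the ladder's −x face are both at x = 317 mm.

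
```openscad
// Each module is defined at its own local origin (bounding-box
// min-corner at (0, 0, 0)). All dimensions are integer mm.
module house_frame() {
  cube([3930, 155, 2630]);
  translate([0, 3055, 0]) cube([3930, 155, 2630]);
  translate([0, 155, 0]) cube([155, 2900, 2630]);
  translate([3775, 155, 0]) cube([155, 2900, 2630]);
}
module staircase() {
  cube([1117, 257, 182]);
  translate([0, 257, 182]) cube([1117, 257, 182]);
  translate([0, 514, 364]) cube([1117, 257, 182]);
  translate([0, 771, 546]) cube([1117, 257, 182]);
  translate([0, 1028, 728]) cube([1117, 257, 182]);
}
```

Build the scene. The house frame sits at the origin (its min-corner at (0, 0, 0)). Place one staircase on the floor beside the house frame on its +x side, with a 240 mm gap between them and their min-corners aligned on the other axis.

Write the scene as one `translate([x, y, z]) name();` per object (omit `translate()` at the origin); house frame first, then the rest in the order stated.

house_frame();
translate([4170, 0, 0]) staircase();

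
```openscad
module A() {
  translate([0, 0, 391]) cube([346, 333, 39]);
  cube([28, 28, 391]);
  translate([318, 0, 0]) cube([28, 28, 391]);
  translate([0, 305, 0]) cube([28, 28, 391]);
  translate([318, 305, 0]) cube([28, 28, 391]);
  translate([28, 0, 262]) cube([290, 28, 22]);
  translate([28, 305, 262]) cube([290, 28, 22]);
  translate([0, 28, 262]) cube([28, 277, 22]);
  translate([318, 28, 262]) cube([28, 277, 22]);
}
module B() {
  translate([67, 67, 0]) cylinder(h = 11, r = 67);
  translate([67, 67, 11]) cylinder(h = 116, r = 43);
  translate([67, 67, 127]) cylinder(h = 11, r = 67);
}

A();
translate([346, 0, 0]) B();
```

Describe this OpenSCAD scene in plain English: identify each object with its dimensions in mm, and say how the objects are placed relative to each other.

A is a simple wooden stool: a rectangular seat 346 mm (x) by 333 mm (y), 39 mm thick, top face at z = 430 mm, on four square legs, each 28×28 mm in cross-section. The legs rest on z = 0, each flush with a corner of the seat. Four stretchers, 28 mm wide and 22 mm tall, connect adjacent legs with their undersides at z = 262 mm, each running between the inner faces of the legs it joins and aligned with the legs' outer faces on the other axis.

B is a spool: two coaxial disc flanges of radius 67 mm and thickness 11 mm, joined by a core cylinder of radius 43 mm and height 116 mm. The lower flange rests on z = 0 and the three cylinders share a vertical axis.

The spool is against the stool's +x side, with their −y faces flush.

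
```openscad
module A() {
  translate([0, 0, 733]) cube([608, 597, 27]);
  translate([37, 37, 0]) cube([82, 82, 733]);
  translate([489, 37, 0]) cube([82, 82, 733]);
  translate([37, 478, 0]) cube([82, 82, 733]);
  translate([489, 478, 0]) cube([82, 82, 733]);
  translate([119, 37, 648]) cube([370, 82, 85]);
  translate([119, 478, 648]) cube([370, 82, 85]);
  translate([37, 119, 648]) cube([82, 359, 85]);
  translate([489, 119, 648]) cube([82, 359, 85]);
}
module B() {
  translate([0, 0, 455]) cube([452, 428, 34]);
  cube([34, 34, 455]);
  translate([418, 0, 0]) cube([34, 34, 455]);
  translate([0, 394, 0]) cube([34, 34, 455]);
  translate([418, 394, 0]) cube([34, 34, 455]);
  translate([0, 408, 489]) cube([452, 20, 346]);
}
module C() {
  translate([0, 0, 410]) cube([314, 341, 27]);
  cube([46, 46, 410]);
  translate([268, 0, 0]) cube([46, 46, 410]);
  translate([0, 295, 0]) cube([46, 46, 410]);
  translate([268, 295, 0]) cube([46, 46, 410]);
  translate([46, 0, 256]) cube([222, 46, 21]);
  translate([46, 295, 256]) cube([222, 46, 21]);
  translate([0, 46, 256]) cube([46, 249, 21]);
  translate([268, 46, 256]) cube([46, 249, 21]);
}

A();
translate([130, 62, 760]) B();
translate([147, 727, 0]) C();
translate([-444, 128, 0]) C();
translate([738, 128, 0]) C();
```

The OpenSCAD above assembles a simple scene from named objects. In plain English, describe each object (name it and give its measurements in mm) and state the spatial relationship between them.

A is a table: top 608 mm (x) × 597 mm (y), 27 mm thick, upper face at z = 760 mm, on four 82×82 mm square legs, each inset 37 mm from the nearest pair of top edges, running from z = 0 to the bottom of the top. Four apron rails, 82 mm thick and 85 mm tall, run between adjacent legs with their top edges flush with the underside of the top and their outer faces flush with the legs' outer faces.

B is a chair: 452×428 mm seat, 34 mm thick, top at z = 489 mm, on four 34 mm square corner legs flush with the seat edges. A 20 mm thick backrest slab spans the full seat width, extending 346 mm above the seat top, its back face flush with the seat's +y edge.

C is a four-legged stool. The seat is 314×341 mm, 27 mm thick, top at z = 437 mm. It stands on four square legs, each 46×46 mm in cross-section, from z = 0 to the seat underside, each flush with a corner of the seat. Four stretchers, 46 mm wide and 21 mm tall, connect adjacent legs with their undersides at z = 256 mm, each running between the inner faces of the legs it joins and aligned with the legs' outer faces on the other axis.

The chair is on top of the table. Three stools sit around the table at the +y, −x, +x sides.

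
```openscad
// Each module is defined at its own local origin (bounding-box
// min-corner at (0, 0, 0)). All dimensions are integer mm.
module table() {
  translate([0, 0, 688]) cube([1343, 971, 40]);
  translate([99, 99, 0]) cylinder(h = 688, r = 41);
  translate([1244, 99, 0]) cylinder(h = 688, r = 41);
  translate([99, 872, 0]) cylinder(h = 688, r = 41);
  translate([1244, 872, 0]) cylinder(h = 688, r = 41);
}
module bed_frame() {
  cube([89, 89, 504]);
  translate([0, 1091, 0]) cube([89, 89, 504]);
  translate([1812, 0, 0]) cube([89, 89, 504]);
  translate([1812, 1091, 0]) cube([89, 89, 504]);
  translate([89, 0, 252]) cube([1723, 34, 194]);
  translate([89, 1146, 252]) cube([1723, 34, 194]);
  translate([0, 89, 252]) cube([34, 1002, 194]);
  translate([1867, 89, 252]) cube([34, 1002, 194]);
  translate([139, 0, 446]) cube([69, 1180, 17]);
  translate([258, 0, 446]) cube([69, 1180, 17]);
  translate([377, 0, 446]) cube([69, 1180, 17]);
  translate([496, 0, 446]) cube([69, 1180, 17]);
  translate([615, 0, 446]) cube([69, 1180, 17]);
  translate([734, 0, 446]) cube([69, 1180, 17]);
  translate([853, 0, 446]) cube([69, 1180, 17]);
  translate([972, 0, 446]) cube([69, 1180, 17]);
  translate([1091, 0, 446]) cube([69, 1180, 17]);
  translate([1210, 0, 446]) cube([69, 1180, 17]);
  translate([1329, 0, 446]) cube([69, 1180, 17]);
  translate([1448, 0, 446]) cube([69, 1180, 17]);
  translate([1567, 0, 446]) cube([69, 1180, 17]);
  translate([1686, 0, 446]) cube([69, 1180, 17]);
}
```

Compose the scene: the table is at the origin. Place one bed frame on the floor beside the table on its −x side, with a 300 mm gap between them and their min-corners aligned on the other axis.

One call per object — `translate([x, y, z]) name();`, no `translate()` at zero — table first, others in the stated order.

table();
translate([-2201, 0, 0]) bed_frame();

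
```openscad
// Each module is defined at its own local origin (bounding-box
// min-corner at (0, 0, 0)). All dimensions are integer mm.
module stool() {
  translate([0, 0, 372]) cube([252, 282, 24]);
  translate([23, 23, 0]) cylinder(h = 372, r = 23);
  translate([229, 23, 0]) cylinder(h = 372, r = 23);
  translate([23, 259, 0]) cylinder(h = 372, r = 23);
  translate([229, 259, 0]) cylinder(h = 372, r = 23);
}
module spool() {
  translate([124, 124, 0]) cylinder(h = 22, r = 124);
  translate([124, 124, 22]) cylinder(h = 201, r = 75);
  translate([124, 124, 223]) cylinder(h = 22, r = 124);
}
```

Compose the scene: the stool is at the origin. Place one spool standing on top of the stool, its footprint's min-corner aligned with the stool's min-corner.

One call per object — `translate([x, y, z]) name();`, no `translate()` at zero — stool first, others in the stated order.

stool();
translate([0, 0, 396]) spool();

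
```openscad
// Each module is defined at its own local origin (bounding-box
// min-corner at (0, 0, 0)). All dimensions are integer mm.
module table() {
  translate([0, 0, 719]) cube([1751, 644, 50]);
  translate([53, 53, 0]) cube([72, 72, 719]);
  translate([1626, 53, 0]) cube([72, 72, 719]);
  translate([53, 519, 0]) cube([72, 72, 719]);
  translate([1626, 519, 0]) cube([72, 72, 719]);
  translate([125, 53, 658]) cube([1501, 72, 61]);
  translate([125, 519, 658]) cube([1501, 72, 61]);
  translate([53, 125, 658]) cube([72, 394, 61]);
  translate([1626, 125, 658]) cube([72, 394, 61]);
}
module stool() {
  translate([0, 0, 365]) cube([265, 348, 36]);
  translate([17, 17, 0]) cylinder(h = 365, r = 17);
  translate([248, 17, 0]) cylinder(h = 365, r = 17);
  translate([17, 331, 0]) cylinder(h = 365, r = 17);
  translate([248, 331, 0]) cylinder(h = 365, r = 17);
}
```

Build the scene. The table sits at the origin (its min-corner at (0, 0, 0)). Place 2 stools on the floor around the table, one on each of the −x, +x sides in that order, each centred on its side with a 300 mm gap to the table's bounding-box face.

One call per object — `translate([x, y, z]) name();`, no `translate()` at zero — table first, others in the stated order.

table();
translate([-565, 148, 0]) stool();
translate([2051, 148, 0]) stool();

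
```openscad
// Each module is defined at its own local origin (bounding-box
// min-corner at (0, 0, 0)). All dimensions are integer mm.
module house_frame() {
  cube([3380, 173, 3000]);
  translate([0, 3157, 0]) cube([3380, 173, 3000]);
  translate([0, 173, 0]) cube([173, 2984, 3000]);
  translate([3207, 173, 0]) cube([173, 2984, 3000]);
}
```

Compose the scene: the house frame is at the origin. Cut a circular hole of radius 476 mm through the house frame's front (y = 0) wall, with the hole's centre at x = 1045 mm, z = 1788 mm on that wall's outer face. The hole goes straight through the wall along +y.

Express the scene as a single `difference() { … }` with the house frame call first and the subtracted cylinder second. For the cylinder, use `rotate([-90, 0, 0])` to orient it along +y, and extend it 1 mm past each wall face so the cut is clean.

difference() {
  house_frame();
  translate([1045, -1, 1788]) rotate([-90, 0, 0]) cylinder(h = 175, r = 476);
}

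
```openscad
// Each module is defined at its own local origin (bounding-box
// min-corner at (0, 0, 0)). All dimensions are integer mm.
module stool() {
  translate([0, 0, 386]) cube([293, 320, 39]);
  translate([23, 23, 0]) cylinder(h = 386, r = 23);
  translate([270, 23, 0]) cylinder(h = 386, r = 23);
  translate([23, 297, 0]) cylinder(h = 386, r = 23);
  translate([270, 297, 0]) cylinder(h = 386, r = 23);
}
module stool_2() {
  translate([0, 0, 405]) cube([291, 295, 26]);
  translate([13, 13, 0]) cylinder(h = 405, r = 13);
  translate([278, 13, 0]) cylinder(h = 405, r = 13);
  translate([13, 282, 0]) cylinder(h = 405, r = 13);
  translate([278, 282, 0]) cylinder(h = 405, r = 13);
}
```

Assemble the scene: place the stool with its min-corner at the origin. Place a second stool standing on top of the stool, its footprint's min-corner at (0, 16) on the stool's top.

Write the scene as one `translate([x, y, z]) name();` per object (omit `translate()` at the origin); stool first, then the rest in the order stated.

stool();
translate([0, 16, 425]) stool_2();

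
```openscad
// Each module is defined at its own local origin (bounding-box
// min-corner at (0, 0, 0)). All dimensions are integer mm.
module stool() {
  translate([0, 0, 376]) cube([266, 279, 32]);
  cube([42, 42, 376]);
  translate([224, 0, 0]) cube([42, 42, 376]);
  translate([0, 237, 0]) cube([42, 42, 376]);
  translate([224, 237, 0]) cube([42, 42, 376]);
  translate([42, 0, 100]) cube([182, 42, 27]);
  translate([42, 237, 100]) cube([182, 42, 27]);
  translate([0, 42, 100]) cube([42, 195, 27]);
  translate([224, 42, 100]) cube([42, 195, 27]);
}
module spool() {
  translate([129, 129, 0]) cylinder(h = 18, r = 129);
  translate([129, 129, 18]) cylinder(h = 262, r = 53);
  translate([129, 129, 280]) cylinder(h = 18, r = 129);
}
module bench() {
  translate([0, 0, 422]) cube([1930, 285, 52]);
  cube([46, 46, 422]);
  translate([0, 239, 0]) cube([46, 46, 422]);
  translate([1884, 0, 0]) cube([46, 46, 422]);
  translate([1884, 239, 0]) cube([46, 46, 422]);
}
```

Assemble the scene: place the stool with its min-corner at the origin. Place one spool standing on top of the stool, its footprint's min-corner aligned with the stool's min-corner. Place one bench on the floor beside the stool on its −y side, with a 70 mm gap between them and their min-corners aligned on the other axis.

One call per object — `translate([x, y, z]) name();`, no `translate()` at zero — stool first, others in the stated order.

stool();
translate([0, 0, 408]) spool();
translate([0, -355, 0]) bench();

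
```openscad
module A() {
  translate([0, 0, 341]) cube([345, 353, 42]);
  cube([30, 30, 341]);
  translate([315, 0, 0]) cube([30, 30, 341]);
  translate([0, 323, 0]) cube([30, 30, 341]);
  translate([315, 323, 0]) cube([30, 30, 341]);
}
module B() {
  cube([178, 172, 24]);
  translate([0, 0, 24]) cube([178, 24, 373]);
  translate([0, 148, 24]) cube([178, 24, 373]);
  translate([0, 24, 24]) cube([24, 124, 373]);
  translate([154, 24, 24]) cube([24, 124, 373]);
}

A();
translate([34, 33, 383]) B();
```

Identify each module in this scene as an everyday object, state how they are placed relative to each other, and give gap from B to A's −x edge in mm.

A is a stool. B is an open box. The open box is on top of the stool. The gap from the open box to the stool's −x edge is 34 mm.

The open box's min-x is at 34; the stool's min-x is 0; gap = 34 mm.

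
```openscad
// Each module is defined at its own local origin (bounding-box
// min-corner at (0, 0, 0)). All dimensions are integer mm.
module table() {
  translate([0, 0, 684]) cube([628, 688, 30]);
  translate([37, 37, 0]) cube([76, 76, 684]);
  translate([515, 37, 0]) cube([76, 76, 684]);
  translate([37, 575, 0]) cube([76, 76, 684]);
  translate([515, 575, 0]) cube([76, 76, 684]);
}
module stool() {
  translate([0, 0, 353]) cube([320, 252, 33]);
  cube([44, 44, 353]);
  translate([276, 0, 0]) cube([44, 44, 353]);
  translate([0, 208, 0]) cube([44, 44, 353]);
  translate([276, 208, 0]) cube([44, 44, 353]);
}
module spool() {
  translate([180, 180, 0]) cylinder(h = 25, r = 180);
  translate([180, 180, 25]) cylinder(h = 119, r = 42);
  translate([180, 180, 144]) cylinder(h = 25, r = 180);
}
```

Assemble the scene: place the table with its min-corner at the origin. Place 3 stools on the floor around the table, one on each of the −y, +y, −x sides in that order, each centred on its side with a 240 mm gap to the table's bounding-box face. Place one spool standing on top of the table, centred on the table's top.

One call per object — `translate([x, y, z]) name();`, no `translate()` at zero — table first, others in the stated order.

table();
translate([154, -492, 0]) stool();
translate([154, 928, 0]) stool();
translate([-560, 218, 0]) stool();
translate([134, 164, 714]) spool();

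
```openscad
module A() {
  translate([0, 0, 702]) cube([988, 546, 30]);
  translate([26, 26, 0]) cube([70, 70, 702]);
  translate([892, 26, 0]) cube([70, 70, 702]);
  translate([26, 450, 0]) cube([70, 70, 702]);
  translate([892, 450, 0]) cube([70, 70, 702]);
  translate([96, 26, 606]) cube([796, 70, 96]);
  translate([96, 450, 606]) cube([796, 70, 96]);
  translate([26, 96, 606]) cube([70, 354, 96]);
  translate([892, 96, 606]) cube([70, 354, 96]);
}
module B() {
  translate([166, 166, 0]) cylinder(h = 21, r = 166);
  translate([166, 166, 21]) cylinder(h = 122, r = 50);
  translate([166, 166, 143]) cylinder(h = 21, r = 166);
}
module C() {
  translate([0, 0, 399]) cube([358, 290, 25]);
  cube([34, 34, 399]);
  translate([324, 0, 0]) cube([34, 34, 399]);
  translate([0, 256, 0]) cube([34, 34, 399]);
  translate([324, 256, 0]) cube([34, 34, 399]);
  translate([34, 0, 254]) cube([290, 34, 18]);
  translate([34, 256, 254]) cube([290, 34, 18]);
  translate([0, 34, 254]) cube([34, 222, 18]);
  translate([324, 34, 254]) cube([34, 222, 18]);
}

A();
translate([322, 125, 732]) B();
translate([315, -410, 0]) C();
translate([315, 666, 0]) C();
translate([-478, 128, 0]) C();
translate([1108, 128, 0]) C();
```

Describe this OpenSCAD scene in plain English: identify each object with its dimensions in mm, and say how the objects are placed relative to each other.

A is a table: top 988 mm (x) × 546 mm (y), 30 mm thick, upper face at z = 732 mm, on four 70×70 mm square legs, each inset 26 mm from the nearest pair of top edges, running from z = 0 to the bottom of the top. Four apron rails, 70 mm thick and 96 mm tall, run between adjacent legs with their top edges flush with the underside of the top and their outer faces flush with the legs' outer faces.

B is a spool: two coaxial disc flanges of radius 166 mm and thickness 21 mm, joined by a core cylinder of radius 50 mm and height 122 mm. The lower flange rests on z = 0 and the three cylinders share a vertical axis.

C is a four-legged stool. The seat is 358×290 mm, 25 mm thick, top at z = 424 mm. It stands on four square legs, each 34×34 mm in cross-section, from z = 0 to the seat underside, each flush with a corner of the seat. Four stretchers, 34 mm wide and 18 mm tall, connect adjacent legs with their undersides at z = 254 mm, each running between the inner faces of the legs it joins and aligned with the legs' outer faces on the other axis.

The spool is on top of the table. Four stools sit around the table at the −y, +y, −x, +x sides.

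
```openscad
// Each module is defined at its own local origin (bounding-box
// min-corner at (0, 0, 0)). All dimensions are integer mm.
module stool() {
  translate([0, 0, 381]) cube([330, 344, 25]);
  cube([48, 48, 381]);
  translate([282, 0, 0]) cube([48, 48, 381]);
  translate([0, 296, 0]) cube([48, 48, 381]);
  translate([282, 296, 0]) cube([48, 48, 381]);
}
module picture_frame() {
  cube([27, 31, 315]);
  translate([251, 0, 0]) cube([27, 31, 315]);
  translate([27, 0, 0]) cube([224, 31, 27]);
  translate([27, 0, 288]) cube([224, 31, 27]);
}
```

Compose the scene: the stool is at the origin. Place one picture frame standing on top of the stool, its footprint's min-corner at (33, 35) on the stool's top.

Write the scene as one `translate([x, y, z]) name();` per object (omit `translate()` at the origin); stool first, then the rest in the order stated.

stool();
translate([33, 35, 406]) picture_frame();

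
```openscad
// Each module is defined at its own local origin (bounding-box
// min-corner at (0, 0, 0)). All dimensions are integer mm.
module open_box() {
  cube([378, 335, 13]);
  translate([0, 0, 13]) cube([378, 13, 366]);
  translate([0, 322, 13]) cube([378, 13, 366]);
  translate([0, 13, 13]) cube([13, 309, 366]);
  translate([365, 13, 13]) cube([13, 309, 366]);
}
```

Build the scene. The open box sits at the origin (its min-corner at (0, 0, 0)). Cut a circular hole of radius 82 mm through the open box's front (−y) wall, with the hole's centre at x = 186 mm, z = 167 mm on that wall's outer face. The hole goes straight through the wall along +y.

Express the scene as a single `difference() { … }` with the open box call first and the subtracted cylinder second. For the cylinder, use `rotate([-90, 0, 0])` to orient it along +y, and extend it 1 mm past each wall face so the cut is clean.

difference() {
  open_box();
  translate([186, -1, 167]) rotate([-90, 0, 0]) cylinder(h = 15, r = 82);
}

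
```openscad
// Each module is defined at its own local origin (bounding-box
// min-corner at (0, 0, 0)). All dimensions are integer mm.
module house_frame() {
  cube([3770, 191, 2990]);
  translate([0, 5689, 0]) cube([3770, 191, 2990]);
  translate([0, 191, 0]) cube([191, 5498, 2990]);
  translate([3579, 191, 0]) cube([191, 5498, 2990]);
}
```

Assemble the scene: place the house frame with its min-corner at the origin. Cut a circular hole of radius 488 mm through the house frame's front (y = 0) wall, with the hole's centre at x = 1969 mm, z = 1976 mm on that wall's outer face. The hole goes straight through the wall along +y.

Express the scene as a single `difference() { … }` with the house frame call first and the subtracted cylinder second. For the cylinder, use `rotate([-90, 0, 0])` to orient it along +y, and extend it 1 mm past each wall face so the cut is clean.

difference() {
  house_frame();
  translate([1969, -1, 1976]) rotate([-90, 0, 0]) cylinder(h = 193, r = 488);
}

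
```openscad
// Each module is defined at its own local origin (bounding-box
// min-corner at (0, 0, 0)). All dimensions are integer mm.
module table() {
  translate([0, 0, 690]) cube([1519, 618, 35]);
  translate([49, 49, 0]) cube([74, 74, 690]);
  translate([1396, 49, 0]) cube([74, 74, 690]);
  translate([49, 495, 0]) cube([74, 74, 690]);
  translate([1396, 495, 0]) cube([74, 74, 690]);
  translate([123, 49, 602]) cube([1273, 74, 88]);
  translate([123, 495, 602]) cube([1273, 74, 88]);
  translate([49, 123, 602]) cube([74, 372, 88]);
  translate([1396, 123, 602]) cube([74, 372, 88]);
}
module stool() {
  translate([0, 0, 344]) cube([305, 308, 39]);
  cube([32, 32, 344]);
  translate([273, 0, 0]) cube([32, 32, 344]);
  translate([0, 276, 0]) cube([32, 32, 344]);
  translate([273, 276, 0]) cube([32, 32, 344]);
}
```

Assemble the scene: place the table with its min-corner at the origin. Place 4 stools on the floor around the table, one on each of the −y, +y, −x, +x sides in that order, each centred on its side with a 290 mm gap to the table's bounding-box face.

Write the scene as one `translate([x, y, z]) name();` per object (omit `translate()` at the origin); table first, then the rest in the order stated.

table();
translate([607, -598, 0]) stool();
translate([607, 908, 0]) stool();
translate([-595, 155, 0]) stool();
translate([1809, 155, 0]) stool();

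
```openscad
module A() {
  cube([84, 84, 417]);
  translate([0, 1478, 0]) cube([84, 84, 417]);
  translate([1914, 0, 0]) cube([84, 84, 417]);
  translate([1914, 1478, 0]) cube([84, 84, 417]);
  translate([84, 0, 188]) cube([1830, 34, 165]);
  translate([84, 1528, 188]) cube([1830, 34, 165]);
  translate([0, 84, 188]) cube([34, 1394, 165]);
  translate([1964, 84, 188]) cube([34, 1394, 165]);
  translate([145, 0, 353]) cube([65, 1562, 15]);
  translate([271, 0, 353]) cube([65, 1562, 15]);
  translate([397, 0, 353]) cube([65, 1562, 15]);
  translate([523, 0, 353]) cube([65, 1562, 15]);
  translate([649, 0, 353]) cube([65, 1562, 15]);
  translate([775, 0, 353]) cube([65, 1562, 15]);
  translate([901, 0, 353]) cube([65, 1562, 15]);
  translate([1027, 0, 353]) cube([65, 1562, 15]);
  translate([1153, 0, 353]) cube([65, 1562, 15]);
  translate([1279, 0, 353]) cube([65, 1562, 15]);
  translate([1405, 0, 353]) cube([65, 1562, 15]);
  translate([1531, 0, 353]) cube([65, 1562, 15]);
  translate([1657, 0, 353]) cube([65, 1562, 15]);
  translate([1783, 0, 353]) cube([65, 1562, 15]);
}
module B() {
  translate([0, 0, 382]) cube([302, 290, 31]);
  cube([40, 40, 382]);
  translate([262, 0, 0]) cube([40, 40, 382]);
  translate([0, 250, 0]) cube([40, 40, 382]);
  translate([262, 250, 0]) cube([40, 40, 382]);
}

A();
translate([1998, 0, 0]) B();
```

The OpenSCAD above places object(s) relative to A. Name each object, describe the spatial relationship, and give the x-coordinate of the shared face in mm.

The bed frame's +x face and the stool's −x face are both at x = 1998 mm.

A is a bed frame. B is a stool. The stool is against the bed frame's +x side, with their −y faces flush. The x-coordinate of the shared face is 1998 mm.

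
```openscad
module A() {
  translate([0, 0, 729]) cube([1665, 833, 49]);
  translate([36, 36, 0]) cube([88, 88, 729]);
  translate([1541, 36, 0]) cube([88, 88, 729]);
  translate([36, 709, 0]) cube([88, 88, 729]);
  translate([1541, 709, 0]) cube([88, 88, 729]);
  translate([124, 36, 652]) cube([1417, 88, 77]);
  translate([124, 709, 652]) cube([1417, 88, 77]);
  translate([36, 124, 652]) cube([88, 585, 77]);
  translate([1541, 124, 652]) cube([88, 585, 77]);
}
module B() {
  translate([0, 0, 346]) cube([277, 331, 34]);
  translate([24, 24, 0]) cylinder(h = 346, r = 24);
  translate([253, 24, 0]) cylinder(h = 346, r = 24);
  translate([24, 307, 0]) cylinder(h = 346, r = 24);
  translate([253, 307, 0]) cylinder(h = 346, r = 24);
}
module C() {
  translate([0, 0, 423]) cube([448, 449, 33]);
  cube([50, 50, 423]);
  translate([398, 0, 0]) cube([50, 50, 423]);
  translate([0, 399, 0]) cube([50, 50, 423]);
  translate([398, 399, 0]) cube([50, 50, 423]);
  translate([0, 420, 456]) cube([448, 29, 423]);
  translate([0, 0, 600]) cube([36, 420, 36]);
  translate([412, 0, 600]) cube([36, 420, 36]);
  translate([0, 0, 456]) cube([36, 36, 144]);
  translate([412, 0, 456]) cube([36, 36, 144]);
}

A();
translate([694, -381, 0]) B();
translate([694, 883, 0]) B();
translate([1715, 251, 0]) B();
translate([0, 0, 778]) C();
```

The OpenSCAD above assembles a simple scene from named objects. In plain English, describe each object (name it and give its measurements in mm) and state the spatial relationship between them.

A is a rectangular dining table. The top is 1665×833×49 mm with its upper surface at z = 778 mm. It stands on four 88×88 mm square legs, each inset 36 mm from the nearest pair of top edges, running from the floor to the underside of the top. Four apron rails, 88 mm thick and 77 mm tall, run between adjacent legs with their top edges flush with the underside of the top and their outer faces flush with the legs' outer faces.

B is a four-legged stool. The seat is a 277×331×34 mm slab whose top surface is at z = 380 mm; four round legs, each 48 mm in diameter, run from the floor (z = 0) to the underside of the seat, each leg's axis is inset half a diameter from the nearest pair of seat edges (so the leg's bounding box is flush with the corner).

C is a chair: 448×449 mm seat, 33 mm thick, top at z = 456 mm, on four 50 mm square corner legs flush with the seat edges. A 29 mm thick backrest slab spans the full seat width, extending 423 mm above the seat top, its back face flush with the seat's +y edge. Two armrests of 36×36 mm section run along each side from the seat's front edge to the front of the backrest, top faces 180 mm above the seat top and outer faces flush with the seat's x-edges; a 36×36 mm post under the front of each armrest stands on the seat at the front corner.

Three stools sit around the table at the −y, +y, +x sides. The chair is on top of the table.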